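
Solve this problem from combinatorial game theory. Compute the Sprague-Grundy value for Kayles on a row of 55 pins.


Kayles: a move removes 1 or 2 adjacent pins from a contiguous row.
Removing pins from a row of k leaves two independent rows (a, b) with a + b = k - 1 (one pin) or a + b = k - 2 (two pins); an end removal gives a = 0.
By Sprague-Grundy, G(k) = mex{ G(a) XOR G(b) } over all these splits. G(0) = 0.
G(1): splits (0,0):0^0=0 -> mex({0}) = 1
G(2): splits (0,1):0^1=1 (0,0):0^0=0 -> mex({0, 1}) = 2
G(3): splits (0,2):0^2=2 (1,1):1^1=0 (0,1):0^1=1 -> mex({0, 1, 2}) = 3
G(4): splits (0,3):0^3=3 (1,2):1^2=3 (0,2):0^2=2 (1,1):1^1=0 -> mex({0, 2, 3}) = 1
G(5): splits (0,4):0^1=1 (1,3):1^3=2 (2,2):2^2=0 (0,3):0^3=3 (1,2):1^2=3 -> mex({0, 1, 2, 3}) = 4
G(6) = mex({0, 1, 2, 4}) = 3
G(7) = mex({0, 1, 3, 4, 5}) = 2
G(8) = mex({0, 2, 3, 5, 6}) = 1
G(9) = mex({0, 1, 2, 3, 6, 7}) = 4
G(10) = mex({0, 1, 3, 4, 5, 7}) = 2
G(11) = mex({0, 1, 2, 3, 4, 5}) = 6
G(12) = mex({0, 1, 2, 3, 5, 6, 7}) = 4
G(13) = mex({0, 2, 3, 4, 6, 7}) = 1
G(14) = mex({0, 1, 4, 5, 6, 7}) = 2
G(15) = mex({0, 1, 2, 3, 4, 5, 6}) = 7
G(16) = mex({0, 2, 3, 5, 6, 7}) = 1
G(17) = mex({0, 1, 2, 3, 5, 6, 7}) = 4
G(18) = mex({0, 1, 2, 4, 5, 6}) = 3
G(19) = mex({0, 1, 3, 4, 5, 7}) = 2
G(20) = mex({0, 2, 3, 4, 5, 6, 7}) = 1
G(21) = mex({0, 1, 2, 3, 5, 6, 7}) = 4
G(22) = mex({0, 1, 2, 3, 4, 5, 7}) = 6
G(23) = mex({0, 1, 2, 3, 4, 5, 6}) = 7
G(24) = mex({0, 1, 2, 3, 5, 6, 7}) = 4
G(25) = mex({0, 2, 3, 4, 6, 7}) = 1
G(26) = mex({0, 1, 3, 4, 5, 6, 7}) = 2
G(27) = mex({0, 1, 2, 3, 4, 5, 6, 7}) = 8
G(28) = mex({0, 1, 2, 3, 4, 6, 7, 8}) = 5
G(29) = mex({0, 1, 2, 3, 5, 6, 7, 8, 9}) = 4
G(30) = mex({0, 1, 2, 3, 4, 5, 6, 9, 10}) = 7
G(31) = mex({0, 1, 3, 4, 5, 7, 10, 11}) = 2
G(32) = mex({0, 2, 3, 4, 5, 6, 7, 9, 11}) = 1
G(33) = mex({0, 1, 2, 3, 4, 5, 6, 7, 9, 12}) = 8
G(34) = mex({0, 1, 2, 3, 4, 5, 7, 8, 11, 12}) = 6
G(35) = mex({0, 1, 2, 3, 4, 5, 6, 8, 9, 10, 11}) = 7
G(36) = mex({0, 1, 2, 3, 5, 6, 7, 9, 10}) = 4
G(37) = mex({0, 2, 3, 4, 6, 7, 9, 10, 11, 12}) = 1
G(38) = mex({0, 1, 3, 4, 5, 6, 7, 9, 10, 11, 12}) = 2
G(39) = mex({0, 1, 2, 4, 5, 6, 7, 9, 10, 12, 14}) = 3
G(40) = mex({0, 2, 3, 4, 6, 7, 11, 12, 14}) = 1
G(41) = mex({0, 1, 2, 3, 5, 6, 7, 9, 10, 11, 12}) = 4
G(42) = mex({0, 1, 2, 3, 4, 5, 6, 9, 10}) = 7
G(43) = mex({0, 1, 3, 4, 5, 7, 9, 10, 12, 15}) = 2
G(44) = mex({0, 2, 3, 4, 5, 6, 7, 9, 10, 12, 15}) = 1
G(45) = mex({0, 1, 2, 3, 4, 5, 6, 7, 9, 10, 12, 14}) = 8
G(46) = mex({0, 1, 3, 4, 5, 7, 8, 11, 12, 14}) = 2
G(47) = mex({0, 1, 2, 3, 4, 5, 6, 8, 9, 10, 11, 12}) = 7
G(48) = mex({0, 1, 2, 3, 5, 6, 7, 9, 10}) = 4
G(49) = mex({0, 2, 3, 4, 6, 7, 9, 10, 11, 12, 15}) = 1
G(50) = mex({0, 1, 4, 5, 6, 7, 9, 11, 12, 14, 15}) = 2
G(51) = mex({0, 1, 2, 3, 4, 5, 6, 7, 9, 12, 14, 15}) = 8
G(52) = mex({0, 2, 3, 4, 5, 6, 7, 8, 11, 12, 15}) = 1
G(53) = mex({0, 1, 2, 3, 5, 6, 7, 8, 9, 10, 11, 12}) = 4
G(54) = mex({0, 1, 2, 3, 4, 5, 6, 9, 10}) = 7
G(55) = mex({0, 1, 3, 4, 5, 7, 9, 10, 11, 12}) = 2
Therefore G(55) = 2.

2


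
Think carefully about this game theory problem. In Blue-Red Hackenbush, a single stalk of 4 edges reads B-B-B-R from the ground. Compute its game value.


Edges (from ground): B-B-B-R
By Berlekamp's sign-expansion rule, a Blue-Red Hackenbush stalk has the value of the surreal number whose sign sequence is the edge sequence with B -> + and R -> -.
Sign sequence: +++-
Trace the sign expansion in the surreal number tree, starting from 0:
Edge 1: B (sign +) -> bounds (0, +inf), value = 1
Edge 2: B (sign +) -> bounds (1, +inf), value = 2
Edge 3: B (sign +) -> bounds (2, +inf), value = 3
Edge 4: R (sign -) -> bounds (2, 3), value = 5/2
Game value = 5/2

5/2


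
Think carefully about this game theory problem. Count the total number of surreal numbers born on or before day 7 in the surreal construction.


Day 0: {|} = 0 is born. Count = 1.
Day n: the number of surreal numbers born by day n is 2^(n+1) - 1.
By day 0: 2^1 - 1 = 1
By day 1: 2^2 - 1 = 3
By day 2: 2^3 - 1 = 7
By day 3: 2^4 - 1 = 15
By day 4: 2^5 - 1 = 31
By day 5: 2^6 - 1 = 63
By day 6: 2^7 - 1 = 127
By day 7: 2^8 - 1 = 255
By day 7: 255 surreal numbers.

255


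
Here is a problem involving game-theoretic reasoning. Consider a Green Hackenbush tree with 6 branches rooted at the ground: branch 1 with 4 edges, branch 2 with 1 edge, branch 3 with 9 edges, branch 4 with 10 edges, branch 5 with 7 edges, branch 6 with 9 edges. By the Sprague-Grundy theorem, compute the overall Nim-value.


The tree has 6 branches from the ground vertex.
In Green Hackenbush, the Nim-value of a simple path of length k is k.
Branch 1: length 4, Nim-value = 4
Branch 2: length 1, Nim-value = 1
Branch 3: length 9, Nim-value = 9
Branch 4: length 10, Nim-value = 10
Branch 5: length 7, Nim-value = 7
Branch 6: length 9, Nim-value = 9
Total Nim-value = XOR of all branch values:
0 XOR 4 = 4
4 XOR 1 = 5
5 XOR 9 = 12
12 XOR 10 = 6
6 XOR 7 = 1
1 XOR 9 = 8
Nim-value of the tree = 8

8


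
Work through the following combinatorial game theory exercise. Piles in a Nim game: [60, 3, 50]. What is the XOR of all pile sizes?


We need the XOR (exclusive or) of all pile sizes.
After XOR-ing pile 1 (size 60): 0 XOR 60 = 60
After XOR-ing pile 2 (size 3): 60 XOR 3 = 63
After XOR-ing pile 3 (size 50): 63 XOR 50 = 13
The Nim-value of this position is 13.

13


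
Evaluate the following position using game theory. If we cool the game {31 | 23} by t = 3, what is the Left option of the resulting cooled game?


Original game: {31 | 23} (a switch {a | b} with a > b).
Cooling by t (for t below the temperature (a - b)/2 = 4) taxes each move by t: {a | b} cooled by t is {a - t | b + t}.
Cooling amount: t = 3
Cooled Left option: 31 - 3 = 28
Cooled Right option: 23 + 3 = 26
Cooled game: {28 | 26}
Left option = 28

28


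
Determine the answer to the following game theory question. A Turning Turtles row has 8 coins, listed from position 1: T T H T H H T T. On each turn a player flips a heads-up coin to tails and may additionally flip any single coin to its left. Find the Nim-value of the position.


Coins: T T H T H H T T
Key fact: a single head at position k behaves exactly like a Nim heap of size k (turning it to T and optionally flipping a coin at j < k corresponds to moving the heap from k to j, or to 0), and heads combine as a disjunctive sum (two heads at the same place would cancel, matching j XOR j = 0). So the Nim-value is the XOR of the 1-indexed positions of the heads.
Face-up positions (1-indexed): [3, 5, 6]
XOR 0 with 3: 0 XOR 3 = 3
XOR 3 with 5: 3 XOR 5 = 6
XOR 6 with 6: 6 XOR 6 = 0
Nim-value = 0

0


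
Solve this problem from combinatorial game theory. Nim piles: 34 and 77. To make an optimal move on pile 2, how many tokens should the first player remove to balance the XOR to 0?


Piles: 34 and 77
Current XOR: 34 XOR 77 = 111 (non-zero, so this is an N-position).
To make the XOR zero, we need to find a move that balances the piles.
For pile 2 (size 77): target = 77 XOR 111 = 34
We reduce pile 2 from 77 to 34.
Tokens removed: 77 - 34 = 43
Verification: 34 XOR 34 = 0

43


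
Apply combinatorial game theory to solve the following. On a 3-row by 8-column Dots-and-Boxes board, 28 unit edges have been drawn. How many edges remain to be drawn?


Grid: 3 x 8 boxes, i.e. 4 rows and 9 columns of dots.
Horizontal edges: (rows + 1) * cols = 4 * 8 = 32
Vertical edges: rows * (cols + 1) = 3 * 9 = 27
Total edges: 32 + 27 = 59
Edges drawn: 28
Remaining: 59 - 28 = 31

31


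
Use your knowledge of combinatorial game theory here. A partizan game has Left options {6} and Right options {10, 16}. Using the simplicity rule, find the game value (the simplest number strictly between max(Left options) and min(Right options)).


Left options: {6}, max = 6
Right options: {10, 16}, min = 10
All options are numbers and max(Left) < min(Right), so by the simplicity theorem the value is the simplest (earliest-born) number strictly between 6 and 10.
Integers 7 through 9 all lie strictly between 6 and 10.
Among integers, the simplest (lowest birthday = smallest |n|; 0 is born on day 0, +-n on day n) is 7.
No non-integer in the interval can be simpler: if x is a non-integer in the interval, then floor(x) or ceil(x) also lies in the interval (the interval contains an integer), and both are proper prefixes of x's sign expansion, i.e. born earlier. So the game value is 7.
Game value = 7

7


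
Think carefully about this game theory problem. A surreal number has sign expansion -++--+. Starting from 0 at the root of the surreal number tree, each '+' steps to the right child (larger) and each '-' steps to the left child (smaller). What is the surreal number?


Sign expansion: -++--+
Rule: track bounds (lo, hi), initially (-inf, +inf). On '+', the current value becomes lo and we move to the simplest number in (value, hi): value + 1 if hi = +inf, otherwise the midpoint (value + hi)/2. On '-', the current value becomes hi and we move to value - 1 if lo = -inf, otherwise the midpoint (lo + value)/2.
Start at 0.
Step 1: sign = -, move left. Bounds: (-inf, 0). Value = -1
Step 2: sign = +, move right. Bounds: (-1, 0). Value = -1/2
Step 3: sign = +, move right. Bounds: (-1/2, 0). Value = -1/4
Step 4: sign = -, move left. Bounds: (-1/2, -1/4). Value = -3/8
Step 5: sign = -, move left. Bounds: (-1/2, -3/8). Value = -7/16
Step 6: sign = +, move right. Bounds: (-7/16, -3/8). Value = -13/32
The surreal number with sign expansion -++--+ is -13/32.

-13/32


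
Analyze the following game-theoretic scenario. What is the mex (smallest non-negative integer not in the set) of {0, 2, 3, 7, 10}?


Set = {0, 2, 3, 7, 10}
0 is in the set.
1 is NOT in the set. This is the mex.
mex = 1

1


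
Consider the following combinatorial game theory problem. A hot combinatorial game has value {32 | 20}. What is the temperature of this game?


The game is {32 | 20}, a switch {a | b} with numbers a > b.
Cooling {a | b} by t gives {a - t | b + t}, which stops being hot when a - t = b + t, i.e. at t = (a - b)/2. So the temperature of a switch is (a - b)/2.
Temperature = (Left option - Right option) / 2
= (32 - (20)) / 2
= 12 / 2
= 6

6


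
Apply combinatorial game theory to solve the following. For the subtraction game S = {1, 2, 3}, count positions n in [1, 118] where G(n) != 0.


Subtraction set S = {1, 2, 3}, so G(n) = n mod 4.
G(n) = 0 when n is a multiple of 4.
Multiples of 4 in [1, 118]: 29
N-positions (nonzero Grundy) = 118 - 29 = 89

89


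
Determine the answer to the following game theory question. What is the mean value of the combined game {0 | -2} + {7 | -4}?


G1 = {0 | -2}, G2 = {7 | -4}
Each is a switch {a | b} with numbers a > b; its mean value is (a + b)/2, and mean value is additive over game sums: m(G1 + G2) = m(G1) + m(G2).
Mean of G1 = (0 + (-2))/2 = -2/2 = -1
Mean of G2 = (7 + (-4))/2 = 3/2 = 3/2
Mean of G1 + G2 = -1 + 3/2 = 1/2

1/2


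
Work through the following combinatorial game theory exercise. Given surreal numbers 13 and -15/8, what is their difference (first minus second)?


x = 13, y = -15/8
Converting to common denominator: 8
x = 104/8, y = -15/8
x - y = 13 - -15/8 = 119/8

119/8


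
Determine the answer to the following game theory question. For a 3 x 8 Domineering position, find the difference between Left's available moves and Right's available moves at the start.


Board is 3 x 8 (rows x cols).
Left (vertical) placements: (rows-1) * cols = 2 * 8 = 16
Right (horizontal) placements: rows * (cols-1) = 3 * 7 = 21
Advantage = Left - Right = 16 - 21 = -5

-5


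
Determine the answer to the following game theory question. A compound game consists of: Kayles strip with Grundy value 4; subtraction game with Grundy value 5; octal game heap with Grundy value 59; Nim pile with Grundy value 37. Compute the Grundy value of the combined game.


By the Sprague-Grundy theorem, the Grundy value of a sum of games is the XOR of individual Grundy values.
Kayles strip: Grundy value = 4. Running XOR: 0 XOR 4 = 4
subtraction game: Grundy value = 5. Running XOR: 4 XOR 5 = 1
octal game heap: Grundy value = 59. Running XOR: 1 XOR 59 = 58
Nim pile: Grundy value = 37. Running XOR: 58 XOR 37 = 31
The combined Grundy value is 31.

31


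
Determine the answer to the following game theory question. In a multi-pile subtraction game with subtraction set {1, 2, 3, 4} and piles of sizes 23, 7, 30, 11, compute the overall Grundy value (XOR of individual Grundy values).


Subtraction set: {1, 2, 3, 4}
For this subtraction set, G(n) = n mod 5 (period = max + 1 = 5).
Pile 1 (size 23): G(23) = 23 mod 5 = 3
Pile 2 (size 7): G(7) = 7 mod 5 = 2
Pile 3 (size 30): G(30) = 30 mod 5 = 0
Pile 4 (size 11): G(11) = 11 mod 5 = 1
Total Grundy value = XOR of all: 3 XOR 2 XOR 0 XOR 1 = 0

0


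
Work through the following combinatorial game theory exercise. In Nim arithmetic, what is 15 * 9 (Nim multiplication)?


Nim multiplication is bilinear over XOR: (u XOR v) * w = (u*w) XOR (v*w).
So we split each operand into its bit components and XOR the pairwise Nim products.
15 = 1 + 2 + 4 + 8 (as XOR of powers of 2).
9 = 1 + 8 (as XOR of powers of 2).
Using the standard Nim-product table on single bits:
  2*2 = 3,   2*4 = 8,   2*8 = 12,
  4*4 = 6,   4*8 = 11,  8*8 = 13,
and  1*x = x (identity), k*l = l*k (commutative).
Pairwise Nim products:
  1 * 1 = 1
  1 * 8 = 8
  2 * 1 = 2
  2 * 8 = 12
  4 * 1 = 4
  4 * 8 = 11
  8 * 1 = 8
  8 * 8 = 13
XOR them: 1 XOR 8 XOR 2 XOR 12 XOR 4 XOR 11 XOR 8 XOR 13 = 13.
Result: 15 * 9 = 13 (in Nim).

13


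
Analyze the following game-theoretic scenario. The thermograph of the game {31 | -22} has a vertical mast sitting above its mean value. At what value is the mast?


Game = {31 | -22}, a switch {a | b} with numbers a > b.
Its thermograph has left wall a - t and right wall b + t, which meet at t = (a - b)/2, where both equal (a + b)/2. So the mast (mean value) is at (a + b)/2.
Mean = (31 + (-22))/2 = 9/2 = 9/2

9/2


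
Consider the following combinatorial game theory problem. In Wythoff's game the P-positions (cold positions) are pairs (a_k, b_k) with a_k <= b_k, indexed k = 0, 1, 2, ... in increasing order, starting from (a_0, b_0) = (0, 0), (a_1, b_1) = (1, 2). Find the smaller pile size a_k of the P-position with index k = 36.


By Wythoff's theorem, a_k = floor(k * phi) and b_k = floor(k * phi^2) = a_k + k, where phi = (1 + sqrt(5))/2 is the golden ratio.
phi = (1 + sqrt(5))/2 = 1.618034
k = 36
k * phi = 36 * 1.618034 = 58.249224
a_36 = floor(k * phi) = 58

58


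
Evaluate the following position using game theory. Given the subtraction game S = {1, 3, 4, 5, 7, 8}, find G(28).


The subtraction set is S = {1, 3, 4, 5, 7, 8}.
G(k) = mex{ G(k - s) : s in S, s <= k }. We compute iteratively: G(0) = 0.
G(1) = mex({0}) = 1
G(2) = mex({1}) = 0
G(3) = mex({0}) = 1
G(4) = mex({0, 1}) = 2
G(5) = mex({0, 1, 2}) = 3
G(6) = mex({0, 1, 3}) = 2
G(7) = mex({0, 1, 2}) = 3
G(8) = mex({0, 1, 2, 3}) = 4
G(9) = mex({0, 1, 2, 3, 4}) = 5
G(10) = mex({0, 1, 2, 3, 5}) = 4
G(11) = mex({1, 2, 3, 4}) = 0
G(12) = mex({0, 2, 3, 4, 5}) = 1
G(13) = mex({1, 2, 3, 4, 5}) = 0
G(14) = mex({0, 2, 3, 4, 5}) = 1
G(15) = mex({0, 1, 3, 4}) = 2
G(16) = mex({0, 1, 2, 4, 5}) = 3
G(17) = mex({0, 1, 3, 4, 5}) = 2
G(18) = mex({0, 1, 2, 4}) = 3
Observe that G(11)..G(18) = 0, 1, 0, 1, 2, 3, 2, 3 repeats G(0)..G(7) = 0, 1, 0, 1, 2, 3, 2, 3.
For k >= max(S) = 8, G(k) is determined by the previous 8 values G(k-8)..G(k-1); a window of 8 consecutive values has recurred shifted by 11, so by induction G(k + 11) = G(k) for all k >= 0: the sequence is periodic from the start with period 11.
One period: G(0..10) = 0, 1, 0, 1, 2, 3, 2, 3, 4, 5, 4.
28 mod 11 = 6, so G(28) = G(6) = 2.

2


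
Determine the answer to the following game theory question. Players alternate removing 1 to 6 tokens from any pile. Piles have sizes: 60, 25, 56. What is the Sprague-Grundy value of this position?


Subtraction set: {1, 2, 3, 4, 5, 6}
For this subtraction set, G(n) = n mod 7 (period = max + 1 = 7).
Pile 1 (size 60): G(60) = 60 mod 7 = 4
Pile 2 (size 25): G(25) = 25 mod 7 = 4
Pile 3 (size 56): G(56) = 56 mod 7 = 0
Total Grundy value = XOR of all: 4 XOR 4 XOR 0 = 0

0


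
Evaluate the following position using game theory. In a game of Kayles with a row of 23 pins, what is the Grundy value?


Kayles: a move removes 1 or 2 adjacent pins from a contiguous row.
Removing pins from a row of k leaves two independent rows (a, b) with a + b = k - 1 (one pin) or a + b = k - 2 (two pins); an end removal gives a = 0.
By Sprague-Grundy, G(k) = mex{ G(a) XOR G(b) } over all these splits. G(0) = 0.
G(1): splits (0,0):0^0=0 -> mex({0}) = 1
G(2): splits (0,1):0^1=1 (0,0):0^0=0 -> mex({0, 1}) = 2
G(3): splits (0,2):0^2=2 (1,1):1^1=0 (0,1):0^1=1 -> mex({0, 1, 2}) = 3
G(4): splits (0,3):0^3=3 (1,2):1^2=3 (0,2):0^2=2 (1,1):1^1=0 -> mex({0, 2, 3}) = 1
G(5): splits (0,4):0^1=1 (1,3):1^3=2 (2,2):2^2=0 (0,3):0^3=3 (1,2):1^2=3 -> mex({0, 1, 2, 3}) = 4
G(6) = mex({0, 1, 2, 4}) = 3
G(7) = mex({0, 1, 3, 4, 5}) = 2
G(8) = mex({0, 2, 3, 5, 6}) = 1
G(9) = mex({0, 1, 2, 3, 6, 7}) = 4
G(10) = mex({0, 1, 3, 4, 5, 7}) = 2
G(11) = mex({0, 1, 2, 3, 4, 5}) = 6
G(12) = mex({0, 1, 2, 3, 5, 6, 7}) = 4
G(13) = mex({0, 2, 3, 4, 6, 7}) = 1
G(14) = mex({0, 1, 4, 5, 6, 7}) = 2
G(15) = mex({0, 1, 2, 3, 4, 5, 6}) = 7
G(16) = mex({0, 2, 3, 5, 6, 7}) = 1
G(17) = mex({0, 1, 2, 3, 5, 6, 7}) = 4
G(18) = mex({0, 1, 2, 4, 5, 6}) = 3
G(19) = mex({0, 1, 3, 4, 5, 7}) = 2
G(20) = mex({0, 2, 3, 4, 5, 6, 7}) = 1
G(21) = mex({0, 1, 2, 3, 5, 6, 7}) = 4
G(22) = mex({0, 1, 2, 3, 4, 5, 7}) = 6
G(23) = mex({0, 1, 2, 3, 4, 5, 6}) = 7
Therefore G(23) = 7.

7


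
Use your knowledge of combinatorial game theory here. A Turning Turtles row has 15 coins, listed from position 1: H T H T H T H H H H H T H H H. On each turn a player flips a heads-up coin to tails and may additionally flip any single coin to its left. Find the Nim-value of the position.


Coins: H T H T H T H H H H H T H H H
Key fact: a single head at position k behaves exactly like a Nim heap of size k (turning it to T and optionally flipping a coin at j < k corresponds to moving the heap from k to j, or to 0), and heads combine as a disjunctive sum (two heads at the same place would cancel, matching j XOR j = 0). So the Nim-value is the XOR of the 1-indexed positions of the heads.
Face-up positions (1-indexed): [1, 3, 5, 7, 8, 9, 10, 11, 13, 14, 15]
XOR 0 with 1: 0 XOR 1 = 1
XOR 1 with 3: 1 XOR 3 = 2
XOR 2 with 5: 2 XOR 5 = 7
XOR 7 with 7: 7 XOR 7 = 0
XOR 0 with 8: 0 XOR 8 = 8
XOR 8 with 9: 8 XOR 9 = 1
XOR 1 with 10: 1 XOR 10 = 11
XOR 11 with 11: 11 XOR 11 = 0
XOR 0 with 13: 0 XOR 13 = 13
XOR 13 with 14: 13 XOR 14 = 3
XOR 3 with 15: 3 XOR 15 = 12
Nim-value = 12

12


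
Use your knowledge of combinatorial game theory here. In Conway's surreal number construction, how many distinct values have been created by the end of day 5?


Day 0: {|} = 0 is born. Count = 1.
Day n: the number of surreal numbers born by day n is 2^(n+1) - 1.
By day 0: 2^1 - 1 = 1
By day 1: 2^2 - 1 = 3
By day 2: 2^3 - 1 = 7
By day 3: 2^4 - 1 = 15
By day 4: 2^5 - 1 = 31
By day 5: 2^6 - 1 = 63
By day 5: 63 surreal numbers.

63


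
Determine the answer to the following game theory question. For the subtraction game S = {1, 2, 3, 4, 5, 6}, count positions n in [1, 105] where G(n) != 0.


Subtraction set S = {1, 2, 3, 4, 5, 6}, so G(n) = n mod 7.
G(n) = 0 when n is a multiple of 7.
Multiples of 7 in [1, 105]: 15
N-positions (nonzero Grundy) = 105 - 15 = 90

90


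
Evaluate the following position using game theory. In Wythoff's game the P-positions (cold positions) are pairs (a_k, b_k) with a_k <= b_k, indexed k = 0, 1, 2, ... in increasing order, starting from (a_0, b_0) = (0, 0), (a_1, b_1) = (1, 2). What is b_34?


By Wythoff's theorem, a_k = floor(k * phi) and b_k = floor(k * phi^2) = a_k + k, where phi = (1 + sqrt(5))/2 is the golden ratio.
phi = (1 + sqrt(5))/2 = 1.618034
phi^2 = phi + 1 = 2.618034
k = 34
k * phi^2 = 34 * 2.618034 = 89.013156
b_34 = floor(k * phi^2) = 89 (check: a_34 + k = 55 + 34 = 89)

89


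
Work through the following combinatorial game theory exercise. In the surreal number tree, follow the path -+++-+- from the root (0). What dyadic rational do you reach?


Sign expansion: -+++-+-
Rule: track bounds (lo, hi), initially (-inf, +inf). On '+', the current value becomes lo and we move to the simplest number in (value, hi): value + 1 if hi = +inf, otherwise the midpoint (value + hi)/2. On '-', the current value becomes hi and we move to value - 1 if lo = -inf, otherwise the midpoint (lo + value)/2.
Start at 0.
Step 1: sign = -, move left. Bounds: (-inf, 0). Value = -1
Step 2: sign = +, move right. Bounds: (-1, 0). Value = -1/2
Step 3: sign = +, move right. Bounds: (-1/2, 0). Value = -1/4
Step 4: sign = +, move right. Bounds: (-1/4, 0). Value = -1/8
Step 5: sign = -, move left. Bounds: (-1/4, -1/8). Value = -3/16
Step 6: sign = +, move right. Bounds: (-3/16, -1/8). Value = -5/32
Step 7: sign = -, move left. Bounds: (-3/16, -5/32). Value = -11/64
The surreal number with sign expansion -+++-+- is -11/64.

-11/64


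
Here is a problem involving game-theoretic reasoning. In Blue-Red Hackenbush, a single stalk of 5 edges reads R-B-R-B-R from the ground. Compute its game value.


Edges (from ground): R-B-R-B-R
By Berlekamp's sign-expansion rule, a Blue-Red Hackenbush stalk has the value of the surreal number whose sign sequence is the edge sequence with B -> + and R -> -.
Sign sequence: -+-+-
Trace the sign expansion in the surreal number tree, starting from 0:
Edge 1: R (sign -) -> bounds (-inf, 0), value = -1
Edge 2: B (sign +) -> bounds (-1, 0), value = -1/2
Edge 3: R (sign -) -> bounds (-1, -1/2), value = -3/4
Edge 4: B (sign +) -> bounds (-3/4, -1/2), value = -5/8
Edge 5: R (sign -) -> bounds (-3/4, -5/8), value = -11/16
Game value = -11/16

-11/16


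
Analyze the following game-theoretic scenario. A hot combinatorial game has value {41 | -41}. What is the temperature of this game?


The game is {41 | -41}, a switch {a | b} with numbers a > b.
Cooling {a | b} by t gives {a - t | b + t}, which stops being hot when a - t = b + t, i.e. at t = (a - b)/2. So the temperature of a switch is (a - b)/2.
Temperature = (Left option - Right option) / 2
= (41 - (-41)) / 2
= 82 / 2
= 41

41


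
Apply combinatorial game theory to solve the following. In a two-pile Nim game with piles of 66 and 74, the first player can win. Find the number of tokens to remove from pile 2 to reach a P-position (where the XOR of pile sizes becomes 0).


Piles: 66 and 74
Current XOR: 66 XOR 74 = 8 (non-zero, so this is an N-position).
To make the XOR zero, we need to find a move that balances the piles.
For pile 2 (size 74): target = 74 XOR 8 = 66
We reduce pile 2 from 74 to 66.
Tokens removed: 74 - 66 = 8
Verification: 66 XOR 66 = 0

8


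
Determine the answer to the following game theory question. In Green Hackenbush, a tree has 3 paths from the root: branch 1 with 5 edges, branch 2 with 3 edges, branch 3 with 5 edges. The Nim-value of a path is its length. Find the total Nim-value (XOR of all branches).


The tree has 3 branches from the ground vertex.
In Green Hackenbush, the Nim-value of a simple path of length k is k.
Branch 1: length 5, Nim-value = 5
Branch 2: length 3, Nim-value = 3
Branch 3: length 5, Nim-value = 5
Total Nim-value = XOR of all branch values:
0 XOR 5 = 5
5 XOR 3 = 6
6 XOR 5 = 3
Nim-value of the tree = 3

3


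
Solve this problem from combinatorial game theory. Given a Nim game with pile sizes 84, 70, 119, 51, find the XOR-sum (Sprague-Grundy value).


We need the XOR (exclusive or) of all pile sizes.
After XOR-ing pile 1 (size 84): 0 XOR 84 = 84
After XOR-ing pile 2 (size 70): 84 XOR 70 = 18
After XOR-ing pile 3 (size 119): 18 XOR 119 = 101
After XOR-ing pile 4 (size 51): 101 XOR 51 = 86
The Nim-value of this position is 86.

86


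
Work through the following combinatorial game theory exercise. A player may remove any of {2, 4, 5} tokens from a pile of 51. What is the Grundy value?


The subtraction set is S = {2, 4, 5}.
G(k) = mex{ G(k - s) : s in S, s <= k }. We compute iteratively: G(0) = 0.
G(1) = mex({}) = 0
G(2) = mex({0}) = 1
G(3) = mex({0}) = 1
G(4) = mex({0, 1}) = 2
G(5) = mex({0, 1}) = 2
G(6) = mex({0, 1, 2}) = 3
G(7) = mex({1, 2}) = 0
G(8) = mex({1, 2, 3}) = 0
G(9) = mex({0, 2}) = 1
G(10) = mex({0, 2, 3}) = 1
G(11) = mex({0, 1, 3}) = 2
Observe that G(7)..G(11) = 0, 0, 1, 1, 2 repeats G(0)..G(4) = 0, 0, 1, 1, 2.
For k >= max(S) = 5, G(k) is determined by the previous 5 values G(k-5)..G(k-1); a window of 5 consecutive values has recurred shifted by 7, so by induction G(k + 7) = G(k) for all k >= 0: the sequence is periodic from the start with period 7.
One period: G(0..6) = 0, 0, 1, 1, 2, 2, 3.
51 mod 7 = 2, so G(51) = G(2) = 1.

1


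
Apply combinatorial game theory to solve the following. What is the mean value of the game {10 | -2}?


Game = {10 | -2}, a switch {a | b} with numbers a > b.
Its thermograph has left wall a - t and right wall b + t, which meet at t = (a - b)/2, where both equal (a + b)/2. So the mast (mean value) is at (a + b)/2.
Mean = (10 + (-2))/2 = 8/2 = 4

4


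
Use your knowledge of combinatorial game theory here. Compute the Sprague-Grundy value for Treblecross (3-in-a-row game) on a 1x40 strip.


Treblecross: place X on empty cells; 3-in-a-row wins.
Playing within two cells of an existing X lets the opponent win at once, so sensible play treats the cells i-2..i+2 around each X as dead. The player left with no safe cell loses, so this is a normal-play take-away game on strips of safe cells.
Placing X at cell i (0-indexed) of a strip of k safe cells leaves independent strips of sizes max(0, i-2) and max(0, k-i-3). Hence G(k) = mex{ G(max(0,i-2)) XOR G(max(0,k-i-3)) : 0 <= i < k }, with G(0) = 0.
G(1): splits (0,0):0^0=0 -> mex({0}) = 1
G(2): splits (0,0):0^0=0 -> mex({0}) = 1
G(3): splits (0,0):0^0=0 -> mex({0}) = 1
G(4): splits (0,1):0^1=1 (0,0):0^0=0 -> mex({0, 1}) = 2
G(5): splits (0,2):0^1=1 (0,1):0^1=1 (0,0):0^0=0 -> mex({0, 1}) = 2
G(6) = mex({1}) = 0
G(7) = mex({0, 1, 2}) = 3
G(8) = mex({0, 1, 2}) = 3
G(9) = mex({0, 2}) = 1
G(10) = mex({0, 2, 3}) = 1
G(11) = mex({0, 3}) = 1
G(12) = mex({1, 3}) = 0
G(13) = mex({0, 1, 2, 3}) = 4
G(14) = mex({0, 1, 2}) = 3
G(15) = mex({0, 1, 2}) = 3
G(16) = mex({0, 1, 2, 4}) = 3
G(17) = mex({0, 1, 3, 4}) = 2
G(18) = mex({0, 1, 3, 4}) = 2
G(19) = mex({0, 1, 3, 5}) = 2
G(20) = mex({0, 1, 2, 3, 5}) = 4
G(21) = mex({0, 1, 2, 3, 5}) = 4
G(22) = mex({1, 2, 6}) = 0
G(23) = mex({0, 1, 2, 3, 4, 6}) = 5
G(24) = mex({0, 1, 2, 3, 4}) = 5
G(25) = mex({0, 1, 3, 4, 7}) = 2
G(26) = mex({0, 1, 3, 4, 5, 7}) = 2
G(27) = mex({0, 1, 3, 5}) = 2
G(28) = mex({0, 1, 2, 5}) = 3
G(29) = mex({0, 1, 2, 4, 5, 6}) = 3
G(30) = mex({1, 2, 4, 6}) = 0
G(31) = mex({0, 1, 2, 3, 4, 6}) = 5
G(32) = mex({1, 2, 3, 4, 7}) = 0
G(33) = mex({0, 3, 7}) = 1
G(34) = mex({0, 2, 3, 5, 7}) = 1
G(35) = mex({0, 2, 3, 5, 6}) = 1
G(36) = mex({0, 1, 2, 5, 6}) = 3
G(37) = mex({0, 1, 2, 4, 5, 6}) = 3
G(38) = mex({0, 1, 2, 4}) = 3
G(39) = mex({0, 1, 2, 3, 4, 7}) = 5
G(40) = mex({0, 1, 2, 3, 4, 5, 7}) = 6
Therefore G(40) = 6.

6


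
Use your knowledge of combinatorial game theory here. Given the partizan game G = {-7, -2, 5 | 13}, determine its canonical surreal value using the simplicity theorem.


Left options: {-7, -2, 5}, max = 5
Right options: {13}, min = 13
All options are numbers and max(Left) < min(Right), so by the simplicity theorem the value is the simplest (earliest-born) number strictly between 5 and 13.
Integers 6 through 12 all lie strictly between 5 and 13.
Among integers, the simplest (lowest birthday = smallest |n|; 0 is born on day 0, +-n on day n) is 6.
No non-integer in the interval can be simpler: if x is a non-integer in the interval, then floor(x) or ceil(x) also lies in the interval (the interval contains an integer), and both are proper prefixes of x's sign expansion, i.e. born earlier. So the game value is 6.
Game value = 6

6


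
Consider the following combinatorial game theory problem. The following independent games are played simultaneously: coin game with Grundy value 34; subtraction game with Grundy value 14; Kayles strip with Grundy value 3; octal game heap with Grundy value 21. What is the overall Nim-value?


By the Sprague-Grundy theorem, the Grundy value of a sum of games is the XOR of individual Grundy values.
coin game: Grundy value = 34. Running XOR: 0 XOR 34 = 34
subtraction game: Grundy value = 14. Running XOR: 34 XOR 14 = 44
Kayles strip: Grundy value = 3. Running XOR: 44 XOR 3 = 47
octal game heap: Grundy value = 21. Running XOR: 47 XOR 21 = 58
The combined Grundy value is 58.

58


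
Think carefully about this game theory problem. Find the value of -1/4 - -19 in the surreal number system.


x = -1/4, y = -19
Converting to common denominator: 4
x = -1/4, y = -76/4
x - y = -1/4 - -19 = 75/4

75/4


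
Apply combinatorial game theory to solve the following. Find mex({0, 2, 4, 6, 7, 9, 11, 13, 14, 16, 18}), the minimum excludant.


Set = {0, 2, 4, 6, 7, 9, 11, 13, 14, 16, 18}
0 is in the set.
1 is NOT in the set. This is the mex.
mex = 1

1


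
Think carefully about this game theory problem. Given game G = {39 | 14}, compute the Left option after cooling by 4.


Original game: {39 | 14} (a switch {a | b} with a > b).
Cooling by t (for t below the temperature (a - b)/2 = 25/2) taxes each move by t: {a | b} cooled by t is {a - t | b + t}.
Cooling amount: t = 4
Cooled Left option: 39 - 4 = 35
Cooled Right option: 14 + 4 = 18
Cooled game: {35 | 18}
Left option = 35

35


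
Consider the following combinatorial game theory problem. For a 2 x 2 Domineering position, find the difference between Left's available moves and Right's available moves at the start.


Board is 2 x 2 (rows x cols).
Left (vertical) placements: (rows-1) * cols = 1 * 2 = 2
Right (horizontal) placements: rows * (cols-1) = 2 * 1 = 2
Advantage = Left - Right = 2 - 2 = 0

0


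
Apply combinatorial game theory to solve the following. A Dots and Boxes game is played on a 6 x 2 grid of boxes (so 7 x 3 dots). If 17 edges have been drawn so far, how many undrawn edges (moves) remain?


Grid: 6 x 2 boxes, i.e. 7 rows and 3 columns of dots.
Horizontal edges: (rows + 1) * cols = 7 * 2 = 14
Vertical edges: rows * (cols + 1) = 6 * 3 = 18
Total edges: 14 + 18 = 32
Edges drawn: 17
Remaining: 32 - 17 = 15

15


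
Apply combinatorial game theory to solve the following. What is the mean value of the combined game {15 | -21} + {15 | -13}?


G1 = {15 | -21}, G2 = {15 | -13}
Each is a switch {a | b} with numbers a > b; its mean value is (a + b)/2, and mean value is additive over game sums: m(G1 + G2) = m(G1) + m(G2).
Mean of G1 = (15 + (-21))/2 = -6/2 = -3
Mean of G2 = (15 + (-13))/2 = 2/2 = 1
Mean of G1 + G2 = -3 + 1 = -2

-2


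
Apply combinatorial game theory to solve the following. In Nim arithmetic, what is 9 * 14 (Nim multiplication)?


Nim multiplication is bilinear over XOR: (u XOR v) * w = (u*w) XOR (v*w).
So we split each operand into its bit components and XOR the pairwise Nim products.
9 = 1 + 8 (as XOR of powers of 2).
14 = 2 + 4 + 8 (as XOR of powers of 2).
Using the standard Nim-product table on single bits:
  2*2 = 3,   2*4 = 8,   2*8 = 12,
  4*4 = 6,   4*8 = 11,  8*8 = 13,
and  1*x = x (identity), k*l = l*k (commutative).
Pairwise Nim products:
  1 * 2 = 2
  1 * 4 = 4
  1 * 8 = 8
  8 * 2 = 12
  8 * 4 = 11
  8 * 8 = 13
XOR them: 2 XOR 4 XOR 8 XOR 12 XOR 11 XOR 13 = 4.
Result: 9 * 14 = 4 (in Nim).

4


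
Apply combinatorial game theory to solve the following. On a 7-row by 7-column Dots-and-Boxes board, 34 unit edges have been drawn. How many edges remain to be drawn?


Grid: 7 x 7 boxes, i.e. 8 rows and 8 columns of dots.
Horizontal edges: (rows + 1) * cols = 8 * 7 = 56
Vertical edges: rows * (cols + 1) = 7 * 8 = 56
Total edges: 56 + 56 = 112
Edges drawn: 34
Remaining: 112 - 34 = 78

78


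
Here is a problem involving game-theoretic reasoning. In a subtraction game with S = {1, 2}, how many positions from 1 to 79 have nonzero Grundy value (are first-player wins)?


Subtraction set S = {1, 2}, so G(n) = n mod 3.
G(n) = 0 when n is a multiple of 3.
Multiples of 3 in [1, 79]: 26
N-positions (nonzero Grundy) = 79 - 26 = 53

53


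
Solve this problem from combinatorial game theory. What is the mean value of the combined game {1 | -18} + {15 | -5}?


G1 = {1 | -18}, G2 = {15 | -5}
Each is a switch {a | b} with numbers a > b; its mean value is (a + b)/2, and mean value is additive over game sums: m(G1 + G2) = m(G1) + m(G2).
Mean of G1 = (1 + (-18))/2 = -17/2 = -17/2
Mean of G2 = (15 + (-5))/2 = 10/2 = 5
Mean of G1 + G2 = -17/2 + 5 = -7/2

-7/2


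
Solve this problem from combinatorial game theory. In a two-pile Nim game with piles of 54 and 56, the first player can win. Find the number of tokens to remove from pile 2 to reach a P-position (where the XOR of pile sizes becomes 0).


Piles: 54 and 56
Current XOR: 54 XOR 56 = 14 (non-zero, so this is an N-position).
To make the XOR zero, we need to find a move that balances the piles.
For pile 2 (size 56): target = 56 XOR 14 = 54
We reduce pile 2 from 56 to 54.
Tokens removed: 56 - 54 = 2
Verification: 54 XOR 54 = 0

2


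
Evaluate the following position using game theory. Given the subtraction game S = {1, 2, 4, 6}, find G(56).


The subtraction set is S = {1, 2, 4, 6}.
G(k) = mex{ G(k - s) : s in S, s <= k }. We compute iteratively: G(0) = 0.
G(1) = mex({0}) = 1
G(2) = mex({0, 1}) = 2
G(3) = mex({1, 2}) = 0
G(4) = mex({0, 2}) = 1
G(5) = mex({0, 1}) = 2
G(6) = mex({0, 1, 2}) = 3
G(7) = mex({0, 1, 2, 3}) = 4
G(8) = mex({1, 2, 3, 4}) = 0
G(9) = mex({0, 2, 4}) = 1
G(10) = mex({0, 1, 3}) = 2
G(11) = mex({1, 2, 4}) = 0
G(12) = mex({0, 2, 3}) = 1
G(13) = mex({0, 1, 4}) = 2
Observe that G(8)..G(13) = 0, 1, 2, 0, 1, 2 repeats G(0)..G(5) = 0, 1, 2, 0, 1, 2.
For k >= max(S) = 6, G(k) is determined by the previous 6 values G(k-6)..G(k-1); a window of 6 consecutive values has recurred shifted by 8, so by induction G(k + 8) = G(k) for all k >= 0: the sequence is periodic from the start with period 8.
One period: G(0..7) = 0, 1, 2, 0, 1, 2, 3, 4.
56 mod 8 = 0, so G(56) = G(0) = 0.

0


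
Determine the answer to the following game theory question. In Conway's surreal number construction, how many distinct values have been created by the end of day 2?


Day 0: {|} = 0 is born. Count = 1.
Day n: the number of surreal numbers born by day n is 2^(n+1) - 1.
By day 0: 2^1 - 1 = 1
By day 1: 2^2 - 1 = 3
By day 2: 2^3 - 1 = 7
By day 2: 7 surreal numbers.

7


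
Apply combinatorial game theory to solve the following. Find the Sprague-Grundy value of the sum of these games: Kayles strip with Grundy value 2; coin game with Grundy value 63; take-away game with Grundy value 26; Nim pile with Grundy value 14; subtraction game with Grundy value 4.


By the Sprague-Grundy theorem, the Grundy value of a sum of games is the XOR of individual Grundy values.
Kayles strip: Grundy value = 2. Running XOR: 0 XOR 2 = 2
coin game: Grundy value = 63. Running XOR: 2 XOR 63 = 61
take-away game: Grundy value = 26. Running XOR: 61 XOR 26 = 39
Nim pile: Grundy value = 14. Running XOR: 39 XOR 14 = 41
subtraction game: Grundy value = 4. Running XOR: 41 XOR 4 = 45
The combined Grundy value is 45.

45


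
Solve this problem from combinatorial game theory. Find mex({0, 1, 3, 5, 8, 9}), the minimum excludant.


Set = {0, 1, 3, 5, 8, 9}
0 is in the set.
1 is in the set.
2 is NOT in the set. This is the mex.
mex = 2

2


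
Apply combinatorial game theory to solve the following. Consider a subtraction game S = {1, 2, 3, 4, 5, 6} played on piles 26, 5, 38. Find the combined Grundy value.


Subtraction set: {1, 2, 3, 4, 5, 6}
For this subtraction set, G(n) = n mod 7 (period = max + 1 = 7).
Pile 1 (size 26): G(26) = 26 mod 7 = 5
Pile 2 (size 5): G(5) = 5 mod 7 = 5
Pile 3 (size 38): G(38) = 38 mod 7 = 3
Total Grundy value = XOR of all: 5 XOR 5 XOR 3 = 3

3


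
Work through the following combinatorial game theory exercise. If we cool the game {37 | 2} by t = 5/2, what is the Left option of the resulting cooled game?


Original game: {37 | 2} (a switch {a | b} with a > b).
Cooling by t (for t below the temperature (a - b)/2 = 35/2) taxes each move by t: {a | b} cooled by t is {a - t | b + t}.
Cooling amount: t = 5/2
Cooled Left option: 37 - 5/2 = 69/2
Cooled Right option: 2 + 5/2 = 9/2
Cooled game: {69/2 | 9/2}
Left option = 69/2

69/2


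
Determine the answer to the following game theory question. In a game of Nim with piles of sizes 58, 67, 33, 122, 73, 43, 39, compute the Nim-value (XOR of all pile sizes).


We need the XOR (exclusive or) of all pile sizes.
After XOR-ing pile 1 (size 58): 0 XOR 58 = 58
After XOR-ing pile 2 (size 67): 58 XOR 67 = 121
After XOR-ing pile 3 (size 33): 121 XOR 33 = 88
After XOR-ing pile 4 (size 122): 88 XOR 122 = 34
After XOR-ing pile 5 (size 73): 34 XOR 73 = 107
After XOR-ing pile 6 (size 43): 107 XOR 43 = 64
After XOR-ing pile 7 (size 39): 64 XOR 39 = 103
The Nim-value of this position is 103.

103


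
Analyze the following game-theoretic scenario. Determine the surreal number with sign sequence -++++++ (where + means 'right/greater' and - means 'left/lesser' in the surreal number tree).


Sign expansion: -++++++
Rule: track bounds (lo, hi), initially (-inf, +inf). On '+', the current value becomes lo and we move to the simplest number in (value, hi): value + 1 if hi = +inf, otherwise the midpoint (value + hi)/2. On '-', the current value becomes hi and we move to value - 1 if lo = -inf, otherwise the midpoint (lo + value)/2.
Start at 0.
Step 1: sign = -, move left. Bounds: (-inf, 0). Value = -1
Step 2: sign = +, move right. Bounds: (-1, 0). Value = -1/2
Step 3: sign = +, move right. Bounds: (-1/2, 0). Value = -1/4
Step 4: sign = +, move right. Bounds: (-1/4, 0). Value = -1/8
Step 5: sign = +, move right. Bounds: (-1/8, 0). Value = -1/16
Step 6: sign = +, move right. Bounds: (-1/16, 0). Value = -1/32
Step 7: sign = +, move right. Bounds: (-1/32, 0). Value = -1/64
The surreal number with sign expansion -++++++ is -1/64.

-1/64


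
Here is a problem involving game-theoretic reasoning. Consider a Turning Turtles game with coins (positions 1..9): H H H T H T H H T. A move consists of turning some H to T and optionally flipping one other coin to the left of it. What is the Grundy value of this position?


Coins: H H H T H T H H T
Key fact: a single head at position k behaves exactly like a Nim heap of size k (turning it to T and optionally flipping a coin at j < k corresponds to moving the heap from k to j, or to 0), and heads combine as a disjunctive sum (two heads at the same place would cancel, matching j XOR j = 0). So the Nim-value is the XOR of the 1-indexed positions of the heads.
Face-up positions (1-indexed): [1, 2, 3, 5, 7, 8]
XOR 0 with 1: 0 XOR 1 = 1
XOR 1 with 2: 1 XOR 2 = 3
XOR 3 with 3: 3 XOR 3 = 0
XOR 0 with 5: 0 XOR 5 = 5
XOR 5 with 7: 5 XOR 7 = 2
XOR 2 with 8: 2 XOR 8 = 10
Nim-value = 10

10


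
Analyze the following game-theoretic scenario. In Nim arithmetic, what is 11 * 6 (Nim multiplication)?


Nim multiplication is bilinear over XOR: (u XOR v) * w = (u*w) XOR (v*w).
So we split each operand into its bit components and XOR the pairwise Nim products.
11 = 1 + 2 + 8 (as XOR of powers of 2).
6 = 2 + 4 (as XOR of powers of 2).
Using the standard Nim-product table on single bits:
  2*2 = 3,   2*4 = 8,   2*8 = 12,
  4*4 = 6,   4*8 = 11,  8*8 = 13,
and  1*x = x (identity), k*l = l*k (commutative).
Pairwise Nim products:
  1 * 2 = 2
  1 * 4 = 4
  2 * 2 = 3
  2 * 4 = 8
  8 * 2 = 12
  8 * 4 = 11
XOR them: 2 XOR 4 XOR 3 XOR 8 XOR 12 XOR 11 = 10.
Result: 11 * 6 = 10 (in Nim).

10


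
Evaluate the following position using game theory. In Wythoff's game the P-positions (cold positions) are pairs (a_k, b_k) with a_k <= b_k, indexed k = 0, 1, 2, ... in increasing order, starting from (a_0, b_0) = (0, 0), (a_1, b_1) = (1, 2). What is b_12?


By Wythoff's theorem, a_k = floor(k * phi) and b_k = floor(k * phi^2) = a_k + k, where phi = (1 + sqrt(5))/2 is the golden ratio.
phi = (1 + sqrt(5))/2 = 1.618034
phi^2 = phi + 1 = 2.618034
k = 12
k * phi^2 = 12 * 2.618034 = 31.416408
b_12 = floor(k * phi^2) = 31 (check: a_12 + k = 19 + 12 = 31)

31
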